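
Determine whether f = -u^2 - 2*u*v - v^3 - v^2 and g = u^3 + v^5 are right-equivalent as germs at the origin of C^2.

No.

The Hessian of f at 0 has rank 1. Corank 1: A-series; mu = 2 gives A_2. The Hessian of g at 0 has rank 0. Corank 2; j^3 = u^3 is a perfect cube, so E-series; the 5-jet and mu = 8 give E_8. f is A_2 but g is E_8, hence not right-equivalent.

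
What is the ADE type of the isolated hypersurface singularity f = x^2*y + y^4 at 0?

The Hessian of f at 0 has rank 0. Corank 2; j^3 = x^2*y has shape L^2 M (L != M), so D-series; mu = 5 gives D_5.

D_5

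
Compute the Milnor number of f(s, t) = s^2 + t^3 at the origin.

2

The Hessian of f at 0 has rank 1. Corank 1: A-series; mu = 2 gives A_2.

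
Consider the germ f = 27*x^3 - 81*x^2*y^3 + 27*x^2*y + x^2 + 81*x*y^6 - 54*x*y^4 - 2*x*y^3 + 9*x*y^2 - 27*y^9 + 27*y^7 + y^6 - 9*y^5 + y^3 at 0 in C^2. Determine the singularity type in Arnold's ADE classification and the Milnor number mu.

The Hessian of f at 0 is [[2, 0], [0, 0]] with rank 1, so corank 1. A Groebner basis of the Jacobian ideal J(f) in C{x,y} is {y^2, x}; counting standard monomials gives mu = 2. Corank 1: A-series; mu = 2 gives A_2.

Type A_{2}, Milnor number mu = 2.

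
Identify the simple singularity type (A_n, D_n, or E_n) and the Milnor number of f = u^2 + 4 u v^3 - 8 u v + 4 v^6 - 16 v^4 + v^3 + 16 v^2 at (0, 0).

The Hessian of f at 0 has rank 1. Corank 1: A-series; mu = 2 gives A_2.

Type A_{2}, Milnor number mu = 2.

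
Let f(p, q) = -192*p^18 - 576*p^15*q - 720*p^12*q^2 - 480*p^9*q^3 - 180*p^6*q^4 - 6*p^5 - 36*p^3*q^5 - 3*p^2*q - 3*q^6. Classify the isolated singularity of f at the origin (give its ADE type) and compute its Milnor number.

Type D_7, Milnor number mu = 7.

The Hessian of f at 0 is [[0, 0], [0, 0]] with rank 0, so corank 2. A Groebner basis of the Jacobian ideal J(f) in C{p,q} is {p^2/6 + q^5, p^3, p*q}; counting standard monomials gives mu = 7. Corank 2; j^3 = -3*p^2*q has shape L^2 M (L != M), so D-series; mu = 7 gives D_7.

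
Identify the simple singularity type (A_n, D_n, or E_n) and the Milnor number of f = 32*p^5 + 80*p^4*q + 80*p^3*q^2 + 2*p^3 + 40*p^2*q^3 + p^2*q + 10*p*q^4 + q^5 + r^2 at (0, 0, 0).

The Hessian of f at 0 is [[0, 0, 0], [0, 0, 0], [0, 0, 2]] with rank 1, so corank 2. A Groebner basis of the Jacobian ideal J(f) in C{p,q,r} is {-p*q/10 + q^4, p*q^2, p^2 + p*q/2, r}; counting standard monomials gives mu = 6. Corank 2; j^3 = p^2*(2*p + q) has shape L^2 M (L != M), so D-series; mu = 6 gives D_6.

Type D6, Milnor number mu = 6.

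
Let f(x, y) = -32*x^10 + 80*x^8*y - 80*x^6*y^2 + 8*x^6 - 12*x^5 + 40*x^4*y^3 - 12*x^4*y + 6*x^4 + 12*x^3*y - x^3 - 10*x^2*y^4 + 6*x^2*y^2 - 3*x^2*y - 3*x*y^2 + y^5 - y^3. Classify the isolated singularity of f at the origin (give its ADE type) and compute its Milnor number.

The Hessian of f at 0 is [[0, 0], [0, 0]] with rank 0, so corank 2. A Groebner basis of the Jacobian ideal J(f) in C{x,y} is {x^2/16 + x*y^3 - x*y^2/4 + x*y/8 - y^3/4 + y^2/16, y^4, x^3 - 3*x^2/4 - 3*x*y/2 + y^3 - 3*y^2/4, x^2*y + x^2/4 + x*y^2 + x*y/2 + y^2/4}; counting standard monomials gives mu = 8. Corank 2; j^3 = -(x + y)^3 is a perfect cube, so E-series; the 5-jet and mu = 8 give E_8.

Type E_8, Milnor number mu = 8.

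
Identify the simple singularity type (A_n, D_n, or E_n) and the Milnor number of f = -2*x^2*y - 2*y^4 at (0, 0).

Type D_5, Milnor number mu = 5.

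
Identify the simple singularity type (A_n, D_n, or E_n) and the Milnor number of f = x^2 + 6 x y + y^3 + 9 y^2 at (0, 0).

The Hessian of f at 0 has rank 1. Corank 1: A-series; mu = 2 gives A_2.

Type A2, Milnor number mu = 2.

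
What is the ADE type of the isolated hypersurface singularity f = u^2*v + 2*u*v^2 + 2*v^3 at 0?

D_{4}

The Hessian of f at 0 has rank 0. Corank 2; j^3 = v*(u^2 + 2*u*v + 2*v^2) splits into three distinct lines over C (the quadratic factor has nonzero discriminant), so D_4.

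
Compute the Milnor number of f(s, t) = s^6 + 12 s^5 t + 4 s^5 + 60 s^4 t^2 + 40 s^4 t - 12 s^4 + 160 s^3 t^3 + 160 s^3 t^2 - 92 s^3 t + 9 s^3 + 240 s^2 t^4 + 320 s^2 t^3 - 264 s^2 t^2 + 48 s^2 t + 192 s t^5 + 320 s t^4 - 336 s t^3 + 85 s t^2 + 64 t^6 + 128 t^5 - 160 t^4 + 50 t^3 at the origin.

7

The Hessian of f at 0 is [[0, 0], [0, 0]] with rank 0, so corank 2. A Groebner basis of the Jacobian ideal J(f) in C{s,t} is {-7047*s^2/20 - 22923*s*t/20 + t^4 - 21*t^3/10 - 1863*t^2/2, s^3 - 219*s^2/2 - 731*s*t/2 + 14*t^3/3 - 305*t^2, s^2*t + 207*s^2/5 + 693*s*t/5 - 127*t^3/45 + 116*t^2, -117*s^2/10 + s*t^2 - 393*s*t/10 + 76*t^3/45 - 33*t^2}; counting standard monomials gives mu = 7. Corank 2; j^3 = (s + 2*t)*(3*s + 5*t)^2 has shape L^2 M (L != M), so D-series; mu = 7 gives D_7.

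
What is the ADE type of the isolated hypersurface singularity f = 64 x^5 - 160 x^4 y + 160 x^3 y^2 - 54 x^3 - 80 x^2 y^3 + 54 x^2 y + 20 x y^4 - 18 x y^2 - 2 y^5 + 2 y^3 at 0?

E_8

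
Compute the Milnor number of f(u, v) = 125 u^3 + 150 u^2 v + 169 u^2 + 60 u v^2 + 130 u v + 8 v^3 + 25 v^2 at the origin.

2

The Hessian of f at 0 has rank 1. Corank 1: A-series; mu = 2 gives A_2.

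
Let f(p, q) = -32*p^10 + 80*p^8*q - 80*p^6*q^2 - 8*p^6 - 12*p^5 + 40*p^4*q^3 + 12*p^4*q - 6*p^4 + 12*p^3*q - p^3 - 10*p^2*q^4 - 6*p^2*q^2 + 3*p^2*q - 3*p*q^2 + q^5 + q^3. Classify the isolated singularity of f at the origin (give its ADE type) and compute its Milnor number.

Type E_8, Milnor number mu = 8.

The Hessian of f at 0 is [[0, 0], [0, 0]] with rank 0, so corank 2. A Groebner basis of the Jacobian ideal J(f) in C{p,q} is {-p^2/16 + p*q^3 - p*q^2/4 + p*q/8 + q^3/4 - q^2/16, q^4, p^3 + 3*p^2/4 - 3*p*q/2 - q^3 + 3*q^2/4, p^2*q + p^2/4 - p*q^2 - p*q/2 + q^2/4}; counting standard monomials gives mu = 8. Corank 2; j^3 = -(p - q)^3 is a perfect cube, so E-series; the 5-jet and mu = 8 give E_8.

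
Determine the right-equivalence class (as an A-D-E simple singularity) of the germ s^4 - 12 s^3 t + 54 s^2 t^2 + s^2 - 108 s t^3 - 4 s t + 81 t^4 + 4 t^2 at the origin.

A_{3}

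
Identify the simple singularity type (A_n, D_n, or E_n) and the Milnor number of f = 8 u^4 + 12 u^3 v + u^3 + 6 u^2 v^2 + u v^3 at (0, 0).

Type E7, Milnor number mu = 7.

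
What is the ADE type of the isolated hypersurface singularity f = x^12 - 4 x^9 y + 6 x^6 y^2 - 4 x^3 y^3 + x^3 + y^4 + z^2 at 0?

E_6

The Hessian of f at 0 is [[0, 0, 0], [0, 0, 0], [0, 0, 2]] with rank 1, so corank 2. A Groebner basis of the Jacobian ideal J(f) in C{x,y,z} is {y^3, x^2, z}; counting standard monomials gives mu = 6. Corank 2; j^3 = x^3 is a perfect cube, so E-series; the 4-jet and mu = 6 give E_6.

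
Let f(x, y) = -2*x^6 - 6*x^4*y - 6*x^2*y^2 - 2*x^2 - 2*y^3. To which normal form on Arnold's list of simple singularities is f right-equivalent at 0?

A_{2}

The Hessian of f at 0 is [[-4, 0], [0, 0]] with rank 1, so corank 1. A Groebner basis of the Jacobian ideal J(f) in C{x,y} is {y^2, x}; counting standard monomials gives mu = 2. Corank 1: A-series; mu = 2 gives A_2.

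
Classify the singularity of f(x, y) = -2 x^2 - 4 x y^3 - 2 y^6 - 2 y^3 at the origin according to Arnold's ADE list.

A_{2}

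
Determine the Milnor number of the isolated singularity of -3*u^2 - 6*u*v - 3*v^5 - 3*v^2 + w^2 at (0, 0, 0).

4

The Hessian of f at 0 has rank 2. Corank 1: A-series; mu = 4 gives A_4.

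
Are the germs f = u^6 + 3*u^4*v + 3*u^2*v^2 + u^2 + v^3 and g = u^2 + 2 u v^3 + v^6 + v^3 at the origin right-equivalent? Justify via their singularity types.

Yes.

The Hessian of f at 0 is [[2, 0], [0, 0]] with rank 1, so corank 1. A Groebner basis of the Jacobian ideal J(f) in C{u,v} is {v^2, u}; counting standard monomials gives mu = 2. Corank 1: A-series; mu = 2 gives A_2. The Hessian of g at 0 is [[2, 0], [0, 0]] with rank 1, so corank 1. A Groebner basis of the Jacobian ideal J(g) in C{u,v} is {v^2, u}; counting standard monomials gives mu = 2. Corank 1: A-series; mu = 2 gives A_2. Both have type A_2, hence right-equivalent.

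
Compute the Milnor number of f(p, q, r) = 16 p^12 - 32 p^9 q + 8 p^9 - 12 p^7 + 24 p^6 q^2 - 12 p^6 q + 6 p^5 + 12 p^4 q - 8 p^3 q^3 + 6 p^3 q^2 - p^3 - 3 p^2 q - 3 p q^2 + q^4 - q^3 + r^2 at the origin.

6

The Hessian of f at 0 has rank 1. Corank 2; j^3 = -(p + q)^3 is a perfect cube, so E-series; the 4-jet and mu = 6 give E_6.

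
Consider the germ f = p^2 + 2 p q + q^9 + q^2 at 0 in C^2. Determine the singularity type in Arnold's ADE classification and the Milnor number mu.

Type A_8, Milnor number mu = 8.

The Hessian of f at 0 has rank 1. Corank 1: A-series; mu = 8 gives A_8.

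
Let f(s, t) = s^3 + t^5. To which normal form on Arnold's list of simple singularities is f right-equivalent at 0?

E_8

The Hessian of f at 0 has rank 0. Corank 2; j^3 = s^3 is a perfect cube, so E-series; the 5-jet and mu = 8 give E_8.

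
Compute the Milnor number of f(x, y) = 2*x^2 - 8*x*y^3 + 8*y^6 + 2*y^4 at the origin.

3

The Hessian of f at 0 is [[4, 0], [0, 0]] with rank 1, so corank 1. A Groebner basis of the Jacobian ideal J(f) in C{x,y} is {y^3, x}; counting standard monomials gives mu = 3. Corank 1: A-series; mu = 3 gives A_3.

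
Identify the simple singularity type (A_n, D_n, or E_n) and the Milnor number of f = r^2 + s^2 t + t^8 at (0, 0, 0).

Type D9, Milnor number mu = 9.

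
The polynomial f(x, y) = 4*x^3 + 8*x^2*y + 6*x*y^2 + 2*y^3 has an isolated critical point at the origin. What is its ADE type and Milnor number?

Type D_4, Milnor number mu = 4.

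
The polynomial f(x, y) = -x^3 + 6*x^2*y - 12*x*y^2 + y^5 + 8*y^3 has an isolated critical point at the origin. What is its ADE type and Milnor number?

The Hessian of f at 0 is [[0, 0], [0, 0]] with rank 0, so corank 2. A Groebner basis of the Jacobian ideal J(f) in C{x,y} is {y^4, x^2 - 4*x*y + 4*y^2}; counting standard monomials gives mu = 8. Corank 2; j^3 = -(x - 2*y)^3 is a perfect cube, so E-series; the 5-jet and mu = 8 give E_8.

Type E_8, Milnor number mu = 8.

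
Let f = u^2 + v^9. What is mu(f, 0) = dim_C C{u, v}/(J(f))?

8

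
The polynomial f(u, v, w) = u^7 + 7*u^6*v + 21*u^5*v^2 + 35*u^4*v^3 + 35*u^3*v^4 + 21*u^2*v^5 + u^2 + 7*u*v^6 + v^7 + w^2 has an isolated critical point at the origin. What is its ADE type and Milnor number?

The Hessian of f at 0 has rank 2. Corank 1: A-series; mu = 6 gives A_6.

Type A_6, Milnor number mu = 6.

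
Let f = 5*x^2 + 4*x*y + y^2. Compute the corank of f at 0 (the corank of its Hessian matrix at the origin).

0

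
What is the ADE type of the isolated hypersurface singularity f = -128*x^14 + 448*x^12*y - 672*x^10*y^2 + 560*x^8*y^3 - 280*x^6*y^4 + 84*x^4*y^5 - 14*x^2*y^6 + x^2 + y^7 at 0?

The Hessian of f at 0 has rank 1. Corank 1: A-series; mu = 6 gives A_6.

A_{6}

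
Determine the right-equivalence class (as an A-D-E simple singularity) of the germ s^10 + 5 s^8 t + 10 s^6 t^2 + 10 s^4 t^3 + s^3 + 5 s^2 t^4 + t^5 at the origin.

E8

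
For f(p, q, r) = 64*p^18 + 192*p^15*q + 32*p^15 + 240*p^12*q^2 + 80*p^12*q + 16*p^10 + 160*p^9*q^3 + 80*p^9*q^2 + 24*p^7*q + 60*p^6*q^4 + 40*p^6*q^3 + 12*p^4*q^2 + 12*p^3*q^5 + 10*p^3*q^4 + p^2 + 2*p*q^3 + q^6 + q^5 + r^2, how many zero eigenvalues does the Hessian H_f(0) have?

1

Hessian at 0 has rank 2.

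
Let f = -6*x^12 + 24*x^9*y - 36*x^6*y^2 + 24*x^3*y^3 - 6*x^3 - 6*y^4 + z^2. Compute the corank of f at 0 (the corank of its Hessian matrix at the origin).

2

The Hessian at 0 is [[0, 0, 0], [0, 0, 0], [0, 0, 2]] of rank 1; hence corank 2.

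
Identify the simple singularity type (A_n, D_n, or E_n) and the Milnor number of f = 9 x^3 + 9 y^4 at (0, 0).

Type E_6, Milnor number mu = 6.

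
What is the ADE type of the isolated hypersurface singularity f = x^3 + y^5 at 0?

The Hessian of f at 0 has rank 0. Corank 2; j^3 = x^3 is a perfect cube, so E-series; the 5-jet and mu = 8 give E_8.

E8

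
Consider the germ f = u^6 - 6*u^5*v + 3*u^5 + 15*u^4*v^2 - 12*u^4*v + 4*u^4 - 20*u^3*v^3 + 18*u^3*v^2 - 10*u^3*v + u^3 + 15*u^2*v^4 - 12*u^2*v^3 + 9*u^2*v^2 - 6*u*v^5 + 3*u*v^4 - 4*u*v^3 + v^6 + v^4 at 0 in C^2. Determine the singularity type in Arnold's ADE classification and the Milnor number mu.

Type E_{6}, Milnor number mu = 6.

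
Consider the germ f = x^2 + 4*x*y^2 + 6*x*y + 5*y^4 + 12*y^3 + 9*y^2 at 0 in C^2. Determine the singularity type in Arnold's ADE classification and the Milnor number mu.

Type A3, Milnor number mu = 3.

The Hessian of f at 0 is [[2, 6], [6, 18]] with rank 1, so corank 1. A Groebner basis of the Jacobian ideal J(f) in C{x,y} is {x^2 + 9*x/2 + 27*y/2, x*y - 3*x/2 - 9*y/2, x/2 + y^2 + 3*y/2}; counting standard monomials gives mu = 3. Corank 1: A-series; mu = 3 gives A_3.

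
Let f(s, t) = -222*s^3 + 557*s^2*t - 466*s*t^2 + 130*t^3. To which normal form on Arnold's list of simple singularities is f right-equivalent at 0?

The Hessian of f at 0 has rank 0. Corank 2; j^3 = -(6*s - 5*t)*(37*s^2 - 62*s*t + 26*t^2) splits into three distinct lines over C (the quadratic factor has nonzero discriminant), so D_4.

D_4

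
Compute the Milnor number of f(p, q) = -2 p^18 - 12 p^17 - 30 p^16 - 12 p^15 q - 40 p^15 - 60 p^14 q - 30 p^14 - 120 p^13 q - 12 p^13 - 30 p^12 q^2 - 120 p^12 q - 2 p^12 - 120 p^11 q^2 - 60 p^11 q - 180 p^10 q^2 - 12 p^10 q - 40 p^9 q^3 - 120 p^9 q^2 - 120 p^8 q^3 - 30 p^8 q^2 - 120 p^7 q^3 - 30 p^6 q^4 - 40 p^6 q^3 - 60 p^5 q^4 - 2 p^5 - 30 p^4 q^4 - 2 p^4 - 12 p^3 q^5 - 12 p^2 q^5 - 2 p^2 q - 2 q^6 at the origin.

7

The Hessian of f at 0 is [[0, 0], [0, 0]] with rank 0, so corank 2. A Groebner basis of the Jacobian ideal J(f) in C{p,q} is {p^2/6 + q^5, p^3, p*q}; counting standard monomials gives mu = 7. Corank 2; j^3 = -2*p^2*q has shape L^2 M (L != M), so D-series; mu = 7 gives D_7.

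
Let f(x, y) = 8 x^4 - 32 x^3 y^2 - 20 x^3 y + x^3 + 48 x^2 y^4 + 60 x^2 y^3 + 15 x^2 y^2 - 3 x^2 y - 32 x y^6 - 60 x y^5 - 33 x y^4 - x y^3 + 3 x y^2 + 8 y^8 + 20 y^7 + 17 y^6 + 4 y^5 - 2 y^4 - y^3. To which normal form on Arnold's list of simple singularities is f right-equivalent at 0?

E7

The Hessian of f at 0 is [[0, 0], [0, 0]] with rank 0, so corank 2. A Groebner basis of the Jacobian ideal J(f) in C{x,y} is {-3*x^2/7 + 6*x*y/7 + y^4 - y^3/7 - 3*y^2/7, x^3 - 18*x^2/7 + 36*x*y/7 - 13*y^3/7 - 18*y^2/7, x^2*y - 13*x^2/7 + 26*x*y/7 - 34*y^3/21 - 13*y^2/7, -x^2 + x*y^2 + 2*x*y - 4*y^3/3 - y^2}; counting standard monomials gives mu = 7. Corank 2; j^3 = (x - y)^3 is a perfect cube, so E-series; the 4-jet and mu = 7 give E_7.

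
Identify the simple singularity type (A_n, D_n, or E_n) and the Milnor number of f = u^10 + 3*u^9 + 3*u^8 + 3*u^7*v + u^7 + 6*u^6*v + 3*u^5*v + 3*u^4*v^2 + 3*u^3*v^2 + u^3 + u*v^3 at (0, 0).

Type E_{7}, Milnor number mu = 7.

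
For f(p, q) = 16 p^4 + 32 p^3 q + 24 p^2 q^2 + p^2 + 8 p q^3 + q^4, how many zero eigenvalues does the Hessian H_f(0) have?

1

Hessian at 0 has rank 1.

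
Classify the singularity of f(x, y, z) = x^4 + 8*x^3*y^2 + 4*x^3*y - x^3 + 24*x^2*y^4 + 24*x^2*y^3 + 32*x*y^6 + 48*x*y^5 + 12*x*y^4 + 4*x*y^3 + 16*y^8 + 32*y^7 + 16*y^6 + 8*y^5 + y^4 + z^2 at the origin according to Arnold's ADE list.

E6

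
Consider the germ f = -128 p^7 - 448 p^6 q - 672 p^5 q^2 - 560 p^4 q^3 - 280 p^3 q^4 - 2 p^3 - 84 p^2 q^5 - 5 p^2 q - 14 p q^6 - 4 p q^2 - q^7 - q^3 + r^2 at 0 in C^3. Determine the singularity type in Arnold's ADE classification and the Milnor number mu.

The Hessian of f at 0 is [[0, 0, 0], [0, 0, 0], [0, 0, 2]] with rank 1, so corank 2. A Groebner basis of the Jacobian ideal J(f) in C{p,q,r} is {p*q/14 + q^6 + q^2/14, p*q^2 + q^3, p^2 + 3*p*q/2 + q^2/2, r}; counting standard monomials gives mu = 8. Corank 2; j^3 = -(p + q)^2*(2*p + q) has shape L^2 M (L != M), so D-series; mu = 8 gives D_8.

Type D8, Milnor number mu = 8.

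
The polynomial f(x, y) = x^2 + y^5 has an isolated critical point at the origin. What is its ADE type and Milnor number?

Type A4, Milnor number mu = 4.

The Hessian of f at 0 has rank 1. Corank 1: A-series; mu = 4 gives A_4.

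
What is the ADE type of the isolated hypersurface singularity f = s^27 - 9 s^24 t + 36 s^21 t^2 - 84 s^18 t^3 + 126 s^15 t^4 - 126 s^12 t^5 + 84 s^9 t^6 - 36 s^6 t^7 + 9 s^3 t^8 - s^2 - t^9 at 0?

The Hessian of f at 0 is [[-2, 0], [0, 0]] with rank 1, so corank 1. A Groebner basis of the Jacobian ideal J(f) in C{s,t} is {t^8, s}; counting standard monomials gives mu = 8. Corank 1: A-series; mu = 8 gives A_8.

A8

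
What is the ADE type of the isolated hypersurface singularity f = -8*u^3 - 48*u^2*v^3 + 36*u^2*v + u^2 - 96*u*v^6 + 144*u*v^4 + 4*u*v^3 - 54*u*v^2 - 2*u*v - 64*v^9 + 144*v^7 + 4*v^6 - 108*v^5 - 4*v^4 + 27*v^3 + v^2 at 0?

The Hessian of f at 0 has rank 1. Corank 1: A-series; mu = 2 gives A_2.

A_{2}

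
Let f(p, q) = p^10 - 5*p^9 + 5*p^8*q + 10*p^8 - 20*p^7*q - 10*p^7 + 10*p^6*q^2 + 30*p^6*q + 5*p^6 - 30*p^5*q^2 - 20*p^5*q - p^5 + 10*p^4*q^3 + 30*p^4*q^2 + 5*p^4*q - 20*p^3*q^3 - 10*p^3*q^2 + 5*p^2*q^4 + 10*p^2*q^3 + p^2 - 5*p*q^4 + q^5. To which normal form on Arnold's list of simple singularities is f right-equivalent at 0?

The Hessian of f at 0 has rank 1. Corank 1: A-series; mu = 4 gives A_4.

A4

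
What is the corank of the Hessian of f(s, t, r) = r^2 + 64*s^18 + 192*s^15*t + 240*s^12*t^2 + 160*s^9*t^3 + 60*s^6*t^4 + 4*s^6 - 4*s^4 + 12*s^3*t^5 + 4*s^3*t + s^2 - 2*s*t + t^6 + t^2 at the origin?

Hessian at 0 has rank 2.

1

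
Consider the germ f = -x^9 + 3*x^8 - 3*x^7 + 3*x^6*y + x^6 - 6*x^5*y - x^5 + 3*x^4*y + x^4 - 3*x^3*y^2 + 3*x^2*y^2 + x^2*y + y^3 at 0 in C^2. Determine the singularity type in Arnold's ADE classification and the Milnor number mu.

The Hessian of f at 0 is [[0, 0], [0, 0]] with rank 0, so corank 2. A Groebner basis of the Jacobian ideal J(f) in C{x,y} is {y^3, x^2 + 3*y^2, x*y}; counting standard monomials gives mu = 4. Corank 2; j^3 = y*(x^2 + y^2) splits into three distinct lines over C (the quadratic factor has nonzero discriminant), so D_4.

Type D_{4}, Milnor number mu = 4.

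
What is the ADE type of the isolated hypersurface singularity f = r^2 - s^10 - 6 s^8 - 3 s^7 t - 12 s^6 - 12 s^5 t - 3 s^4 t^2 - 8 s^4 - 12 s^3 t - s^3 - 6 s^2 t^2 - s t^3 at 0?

The Hessian of f at 0 has rank 1. Corank 2; j^3 = -s^3 is a perfect cube, so E-series; the 4-jet and mu = 7 give E_7.

E_7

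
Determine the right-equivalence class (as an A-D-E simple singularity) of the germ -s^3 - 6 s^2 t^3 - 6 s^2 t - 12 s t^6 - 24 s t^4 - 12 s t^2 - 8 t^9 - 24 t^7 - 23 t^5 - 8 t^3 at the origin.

E8

The Hessian of f at 0 has rank 0. Corank 2; j^3 = -(s + 2*t)^3 is a perfect cube, so E-series; the 5-jet and mu = 8 give E_8.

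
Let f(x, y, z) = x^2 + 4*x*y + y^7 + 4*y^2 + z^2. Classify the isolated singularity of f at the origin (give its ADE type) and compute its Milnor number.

Type A_6, Milnor number mu = 6.

The Hessian of f at 0 has rank 2. Corank 1: A-series; mu = 6 gives A_6.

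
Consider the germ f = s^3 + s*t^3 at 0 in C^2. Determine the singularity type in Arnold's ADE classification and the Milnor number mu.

Type E7, Milnor number mu = 7.

The Hessian of f at 0 has rank 0. Corank 2; j^3 = s^3 is a perfect cube, so E-series; the 4-jet and mu = 7 give E_7.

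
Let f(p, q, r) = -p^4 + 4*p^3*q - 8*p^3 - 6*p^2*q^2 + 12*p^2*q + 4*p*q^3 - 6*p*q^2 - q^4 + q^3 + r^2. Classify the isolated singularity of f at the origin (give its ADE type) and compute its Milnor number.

Type E_{6}, Milnor number mu = 6.

The Hessian of f at 0 is [[0, 0, 0], [0, 0, 0], [0, 0, 2]] with rank 1, so corank 2. A Groebner basis of the Jacobian ideal J(f) in C{p,q,r} is {q^4, p*q^2 - 2*q^3/3, p^2 - p*q + q^2/4, r}; counting standard monomials gives mu = 6. Corank 2; j^3 = -(2*p - q)^3 is a perfect cube, so E-series; the 4-jet and mu = 6 give E_6.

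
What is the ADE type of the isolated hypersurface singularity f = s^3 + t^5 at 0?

E_{8}

The Hessian of f at 0 has rank 0. Corank 2; j^3 = s^3 is a perfect cube, so E-series; the 5-jet and mu = 8 give E_8.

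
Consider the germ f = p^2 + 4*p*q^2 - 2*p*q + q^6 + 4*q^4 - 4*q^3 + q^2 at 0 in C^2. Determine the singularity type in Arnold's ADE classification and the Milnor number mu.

Type A_{5}, Milnor number mu = 5.

The Hessian of f at 0 has rank 1. Corank 1: A-series; mu = 5 gives A_5.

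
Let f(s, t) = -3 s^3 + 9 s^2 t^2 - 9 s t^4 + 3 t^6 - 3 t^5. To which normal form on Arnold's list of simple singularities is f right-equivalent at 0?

E8

The Hessian of f at 0 has rank 0. Corank 2; j^3 = -3*s^3 is a perfect cube, so E-series; the 5-jet and mu = 8 give E_8.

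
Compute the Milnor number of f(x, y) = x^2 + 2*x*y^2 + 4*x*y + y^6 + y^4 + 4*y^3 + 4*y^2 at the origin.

5

The Hessian of f at 0 is [[2, 4], [4, 8]] with rank 1, so corank 1. A Groebner basis of the Jacobian ideal J(f) in C{x,y} is {x^3 + 12*x^2 + 40*x*y - 32*x - 64*y, x^2*y - 4*x^2 - 12*x*y + 8*x + 16*y, x + y^2 + 2*y}; counting standard monomials gives mu = 5. Corank 1: A-series; mu = 5 gives A_5.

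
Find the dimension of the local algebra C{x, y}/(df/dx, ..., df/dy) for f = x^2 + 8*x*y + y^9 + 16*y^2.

The Hessian of f at 0 has rank 1. Corank 1: A-series; mu = 8 gives A_8.

8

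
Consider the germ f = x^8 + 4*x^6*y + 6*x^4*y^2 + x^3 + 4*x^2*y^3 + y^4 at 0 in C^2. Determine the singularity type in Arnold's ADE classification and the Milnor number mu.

The Hessian of f at 0 is [[0, 0], [0, 0]] with rank 0, so corank 2. A Groebner basis of the Jacobian ideal J(f) in C{x,y} is {y^3, x^2}; counting standard monomials gives mu = 6. Corank 2; j^3 = x^3 is a perfect cube, so E-series; the 4-jet and mu = 6 give E_6.

Type E6, Milnor number mu = 6.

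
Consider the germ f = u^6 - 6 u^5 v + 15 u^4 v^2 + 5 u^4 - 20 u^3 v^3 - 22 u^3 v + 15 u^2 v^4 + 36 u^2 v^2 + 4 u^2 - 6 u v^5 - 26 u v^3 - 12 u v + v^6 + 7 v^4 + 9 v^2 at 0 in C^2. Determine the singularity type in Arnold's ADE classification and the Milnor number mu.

Type A_3, Milnor number mu = 3.

The Hessian of f at 0 has rank 1. Corank 1: A-series; mu = 3 gives A_3.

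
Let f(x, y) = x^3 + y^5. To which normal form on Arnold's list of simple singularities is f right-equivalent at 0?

The Hessian of f at 0 has rank 0. Corank 2; j^3 = x^3 is a perfect cube, so E-series; the 5-jet and mu = 8 give E_8.

E_{8}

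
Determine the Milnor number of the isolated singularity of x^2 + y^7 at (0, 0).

The Hessian of f at 0 has rank 1. Corank 1: A-series; mu = 6 gives A_6.

6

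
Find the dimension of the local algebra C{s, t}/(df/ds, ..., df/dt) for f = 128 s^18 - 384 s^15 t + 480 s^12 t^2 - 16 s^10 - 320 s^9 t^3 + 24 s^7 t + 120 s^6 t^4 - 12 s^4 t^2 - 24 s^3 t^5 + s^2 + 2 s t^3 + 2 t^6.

5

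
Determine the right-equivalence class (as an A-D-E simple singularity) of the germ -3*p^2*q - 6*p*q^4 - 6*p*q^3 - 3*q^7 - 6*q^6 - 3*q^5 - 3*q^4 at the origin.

D_{5}

The Hessian of f at 0 has rank 0. Corank 2; j^3 = -3*p^2*q has shape L^2 M (L != M), so D-series; mu = 5 gives D_5.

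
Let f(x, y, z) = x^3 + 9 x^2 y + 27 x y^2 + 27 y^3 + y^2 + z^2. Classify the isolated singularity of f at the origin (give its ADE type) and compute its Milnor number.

Type A2, Milnor number mu = 2.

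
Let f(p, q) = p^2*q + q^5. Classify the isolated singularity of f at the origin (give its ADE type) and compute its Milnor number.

The Hessian of f at 0 has rank 0. Corank 2; j^3 = p^2*q has shape L^2 M (L != M), so D-series; mu = 6 gives D_6.

Type D_6, Milnor number mu = 6.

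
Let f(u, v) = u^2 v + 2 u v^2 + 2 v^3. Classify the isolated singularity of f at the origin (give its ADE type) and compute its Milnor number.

Type D_{4}, Milnor number mu = 4.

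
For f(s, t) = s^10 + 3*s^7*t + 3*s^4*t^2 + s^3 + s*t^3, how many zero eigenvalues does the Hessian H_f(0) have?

2

Hessian at 0 has rank 0.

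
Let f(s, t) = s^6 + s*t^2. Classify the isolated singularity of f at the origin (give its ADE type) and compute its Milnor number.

Type D7, Milnor number mu = 7.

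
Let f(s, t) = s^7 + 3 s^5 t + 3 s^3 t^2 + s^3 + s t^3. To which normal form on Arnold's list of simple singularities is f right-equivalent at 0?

E_7

The Hessian of f at 0 is [[0, 0], [0, 0]] with rank 0, so corank 2. A Groebner basis of the Jacobian ideal J(f) in C{s,t} is {s^3, s*t^2, 3*s^2 + t^3}; counting standard monomials gives mu = 7. Corank 2; j^3 = s^3 is a perfect cube, so E-series; the 4-jet and mu = 7 give E_7.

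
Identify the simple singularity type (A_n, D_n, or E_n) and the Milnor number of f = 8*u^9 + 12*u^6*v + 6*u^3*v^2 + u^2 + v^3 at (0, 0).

Type A_2, Milnor number mu = 2.

The Hessian of f at 0 has rank 1. Corank 1: A-series; mu = 2 gives A_2.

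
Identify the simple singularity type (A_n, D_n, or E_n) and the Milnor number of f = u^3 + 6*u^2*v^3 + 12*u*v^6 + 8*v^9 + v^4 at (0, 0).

Type E_{6}, Milnor number mu = 6.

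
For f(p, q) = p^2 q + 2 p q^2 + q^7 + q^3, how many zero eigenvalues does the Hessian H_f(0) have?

The Hessian at 0 is [[0, 0], [0, 0]] of rank 0; hence corank 2.

2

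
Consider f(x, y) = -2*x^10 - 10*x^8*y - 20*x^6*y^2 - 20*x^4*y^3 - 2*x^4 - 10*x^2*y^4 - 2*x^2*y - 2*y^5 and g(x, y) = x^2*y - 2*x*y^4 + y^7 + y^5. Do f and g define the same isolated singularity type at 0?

Yes.

The Hessian of f at 0 is [[0, 0], [0, 0]] with rank 0, so corank 2. A Groebner basis of the Jacobian ideal J(f) in C{x,y} is {x^2/5 + y^4, x^3, x*y}; counting standard monomials gives mu = 6. Corank 2; j^3 = -2*x^2*y has shape L^2 M (L != M), so D-series; mu = 6 gives D_6. The Hessian of g at 0 is [[0, 0], [0, 0]] with rank 0, so corank 2. A Groebner basis of the Jacobian ideal J(g) in C{x,y} is {-x*y + y^4, x*y^2, x^2 + 5*x*y}; counting standard monomials gives mu = 6. Corank 2; j^3 = x^2*y has shape L^2 M (L != M), so D-series; mu = 6 gives D_6. Both have type D_6, hence right-equivalent.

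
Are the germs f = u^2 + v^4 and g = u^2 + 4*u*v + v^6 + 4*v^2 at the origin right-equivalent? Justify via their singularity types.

No.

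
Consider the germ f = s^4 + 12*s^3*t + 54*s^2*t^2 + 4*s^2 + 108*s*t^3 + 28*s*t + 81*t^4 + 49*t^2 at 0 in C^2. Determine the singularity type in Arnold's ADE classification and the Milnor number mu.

Type A3, Milnor number mu = 3.

The Hessian of f at 0 has rank 1. Corank 1: A-series; mu = 3 gives A_3.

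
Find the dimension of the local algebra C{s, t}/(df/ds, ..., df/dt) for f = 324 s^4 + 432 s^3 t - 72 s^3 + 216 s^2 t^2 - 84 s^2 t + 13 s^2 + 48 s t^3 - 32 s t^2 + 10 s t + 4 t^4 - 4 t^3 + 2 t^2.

The Hessian of f at 0 is [[26, 10], [10, 4]] with rank 2, so corank 0. A Groebner basis of the Jacobian ideal J(f) in C{s,t} is {s, t}; counting standard monomials gives mu = 1. Corank 0: nondegenerate Morse point, so A_1.

1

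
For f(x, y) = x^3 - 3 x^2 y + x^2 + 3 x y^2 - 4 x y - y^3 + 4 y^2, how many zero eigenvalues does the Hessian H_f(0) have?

1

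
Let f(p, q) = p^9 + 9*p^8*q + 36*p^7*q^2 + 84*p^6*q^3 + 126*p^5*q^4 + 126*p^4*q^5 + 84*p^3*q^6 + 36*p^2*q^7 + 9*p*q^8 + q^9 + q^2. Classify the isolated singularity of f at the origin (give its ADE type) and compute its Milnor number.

The Hessian of f at 0 is [[0, 0], [0, 2]] with rank 1, so corank 1. A Groebner basis of the Jacobian ideal J(f) in C{p,q} is {p^8, q}; counting standard monomials gives mu = 8. Corank 1: A-series; mu = 8 gives A_8.

Type A_8, Milnor number mu = 8.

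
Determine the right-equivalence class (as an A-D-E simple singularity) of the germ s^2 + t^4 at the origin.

A_3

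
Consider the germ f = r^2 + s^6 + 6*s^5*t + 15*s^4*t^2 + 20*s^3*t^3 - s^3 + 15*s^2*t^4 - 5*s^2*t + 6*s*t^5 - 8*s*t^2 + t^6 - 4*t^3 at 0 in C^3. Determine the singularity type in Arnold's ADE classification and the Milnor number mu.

Type D_{7}, Milnor number mu = 7.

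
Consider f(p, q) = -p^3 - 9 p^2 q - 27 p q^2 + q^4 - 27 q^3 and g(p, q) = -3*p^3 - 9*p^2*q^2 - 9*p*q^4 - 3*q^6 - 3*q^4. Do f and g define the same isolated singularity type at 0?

Yes.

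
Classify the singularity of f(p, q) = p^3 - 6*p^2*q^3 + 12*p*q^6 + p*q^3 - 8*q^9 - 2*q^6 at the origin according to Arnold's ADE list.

E_7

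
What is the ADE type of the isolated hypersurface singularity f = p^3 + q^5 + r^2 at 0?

E_8

The Hessian of f at 0 has rank 1. Corank 2; j^3 = p^3 is a perfect cube, so E-series; the 5-jet and mu = 8 give E_8.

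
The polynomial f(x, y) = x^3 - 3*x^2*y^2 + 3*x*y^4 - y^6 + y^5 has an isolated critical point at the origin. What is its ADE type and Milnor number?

The Hessian of f at 0 has rank 0. Corank 2; j^3 = x^3 is a perfect cube, so E-series; the 5-jet and mu = 8 give E_8.

Type E_{8}, Milnor number mu = 8.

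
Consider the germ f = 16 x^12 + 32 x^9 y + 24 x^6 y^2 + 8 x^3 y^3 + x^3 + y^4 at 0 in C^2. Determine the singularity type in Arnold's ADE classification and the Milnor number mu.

Type E6, Milnor number mu = 6.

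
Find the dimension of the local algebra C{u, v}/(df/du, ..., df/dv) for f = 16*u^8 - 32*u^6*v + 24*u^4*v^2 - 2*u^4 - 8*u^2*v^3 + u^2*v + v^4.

The Hessian of f at 0 is [[0, 0], [0, 0]] with rank 0, so corank 2. A Groebner basis of the Jacobian ideal J(f) in C{u,v} is {u^3, u^2/4 + v^3, u*v}; counting standard monomials gives mu = 5. Corank 2; j^3 = u^2*v has shape L^2 M (L != M), so D-series; mu = 5 gives D_5.

5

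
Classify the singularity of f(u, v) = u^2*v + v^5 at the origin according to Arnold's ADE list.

The Hessian of f at 0 is [[0, 0], [0, 0]] with rank 0, so corank 2. A Groebner basis of the Jacobian ideal J(f) in C{u,v} is {u^2/5 + v^4, u^3, u*v}; counting standard monomials gives mu = 6. Corank 2; j^3 = u^2*v has shape L^2 M (L != M), so D-series; mu = 6 gives D_6.

D_{6}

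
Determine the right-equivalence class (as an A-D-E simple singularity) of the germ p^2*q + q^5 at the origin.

D6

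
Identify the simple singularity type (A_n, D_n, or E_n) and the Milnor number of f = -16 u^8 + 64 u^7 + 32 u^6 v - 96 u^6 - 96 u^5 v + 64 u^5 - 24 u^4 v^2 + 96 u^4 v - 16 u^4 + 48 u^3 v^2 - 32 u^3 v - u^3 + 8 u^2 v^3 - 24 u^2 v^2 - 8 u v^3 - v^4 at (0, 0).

Type E_6, Milnor number mu = 6.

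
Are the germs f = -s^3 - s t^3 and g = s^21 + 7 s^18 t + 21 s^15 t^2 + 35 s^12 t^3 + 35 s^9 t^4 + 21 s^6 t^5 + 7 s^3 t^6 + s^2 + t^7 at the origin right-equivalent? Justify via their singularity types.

The Hessian of f at 0 has rank 0. Corank 2; j^3 = -s^3 is a perfect cube, so E-series; the 4-jet and mu = 7 give E_7. The Hessian of g at 0 has rank 1. Corank 1: A-series; mu = 6 gives A_6. f is E_7 but g is A_6, hence not right-equivalent.

No.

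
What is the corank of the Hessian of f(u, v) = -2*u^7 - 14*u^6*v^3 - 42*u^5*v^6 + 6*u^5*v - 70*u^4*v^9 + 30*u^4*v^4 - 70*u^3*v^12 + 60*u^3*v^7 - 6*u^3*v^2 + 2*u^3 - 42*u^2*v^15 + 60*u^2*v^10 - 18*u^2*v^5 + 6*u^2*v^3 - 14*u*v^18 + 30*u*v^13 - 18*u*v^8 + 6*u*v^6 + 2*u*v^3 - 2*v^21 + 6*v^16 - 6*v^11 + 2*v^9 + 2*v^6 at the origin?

2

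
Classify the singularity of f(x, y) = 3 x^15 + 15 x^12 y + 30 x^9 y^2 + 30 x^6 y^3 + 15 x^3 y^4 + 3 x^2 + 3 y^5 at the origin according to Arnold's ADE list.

A4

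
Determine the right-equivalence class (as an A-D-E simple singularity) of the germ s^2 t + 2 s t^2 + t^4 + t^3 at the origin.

D_5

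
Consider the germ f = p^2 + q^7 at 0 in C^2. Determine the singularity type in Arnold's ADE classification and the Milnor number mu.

The Hessian of f at 0 has rank 1. Corank 1: A-series; mu = 6 gives A_6.

Type A_6, Milnor number mu = 6.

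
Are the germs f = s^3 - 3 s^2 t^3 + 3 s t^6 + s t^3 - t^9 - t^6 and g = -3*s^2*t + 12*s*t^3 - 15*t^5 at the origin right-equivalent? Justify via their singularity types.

No.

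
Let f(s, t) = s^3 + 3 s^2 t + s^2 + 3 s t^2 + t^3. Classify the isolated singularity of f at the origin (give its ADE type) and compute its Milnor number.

The Hessian of f at 0 has rank 1. Corank 1: A-series; mu = 2 gives A_2.

Type A2, Milnor number mu = 2.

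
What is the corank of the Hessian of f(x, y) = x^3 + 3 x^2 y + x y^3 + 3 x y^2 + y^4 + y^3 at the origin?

2

Hessian at 0 has rank 0.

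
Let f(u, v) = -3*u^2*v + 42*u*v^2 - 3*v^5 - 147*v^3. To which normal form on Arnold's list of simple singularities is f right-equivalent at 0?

D6

The Hessian of f at 0 is [[0, 0], [0, 0]] with rank 0, so corank 2. A Groebner basis of the Jacobian ideal J(f) in C{u,v} is {u^2/5 + v^4 - 49*v^2/5, u^3 - 343*v^3, u*v - 7*v^2}; counting standard monomials gives mu = 6. Corank 2; j^3 = -3*v*(u - 7*v)^2 has shape L^2 M (L != M), so D-series; mu = 6 gives D_6.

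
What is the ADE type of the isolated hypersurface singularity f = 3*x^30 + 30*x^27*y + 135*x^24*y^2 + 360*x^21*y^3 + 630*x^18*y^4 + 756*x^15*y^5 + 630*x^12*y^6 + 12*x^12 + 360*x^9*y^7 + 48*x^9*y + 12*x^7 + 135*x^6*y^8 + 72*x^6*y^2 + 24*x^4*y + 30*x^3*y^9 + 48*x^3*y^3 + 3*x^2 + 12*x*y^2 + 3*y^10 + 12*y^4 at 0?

A_9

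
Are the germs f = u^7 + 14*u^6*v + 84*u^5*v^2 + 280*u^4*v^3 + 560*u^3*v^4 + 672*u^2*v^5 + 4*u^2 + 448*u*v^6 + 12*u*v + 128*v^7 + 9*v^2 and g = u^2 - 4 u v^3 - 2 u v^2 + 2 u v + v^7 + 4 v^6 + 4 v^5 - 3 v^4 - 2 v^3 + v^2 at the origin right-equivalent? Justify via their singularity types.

Yes.

The Hessian of f at 0 has rank 1. Corank 1: A-series; mu = 6 gives A_6. The Hessian of g at 0 has rank 1. Corank 1: A-series; mu = 6 gives A_6. Both have type A_6, hence right-equivalent.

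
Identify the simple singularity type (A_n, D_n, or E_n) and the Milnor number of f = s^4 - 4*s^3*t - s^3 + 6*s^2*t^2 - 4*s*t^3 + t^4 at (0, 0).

Type E6, Milnor number mu = 6.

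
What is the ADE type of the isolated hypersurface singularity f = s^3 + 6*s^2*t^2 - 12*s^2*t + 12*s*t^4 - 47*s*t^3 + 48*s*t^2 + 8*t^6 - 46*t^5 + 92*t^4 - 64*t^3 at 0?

The Hessian of f at 0 is [[0, 0], [0, 0]] with rank 0, so corank 2. A Groebner basis of the Jacobian ideal J(f) in C{s,t} is {-s^2/4 + 2*s*t + t^4 - t^3/12 - 4*t^2, s^3 + 25*s^2 - 200*s*t - 167*t^3/3 + 400*t^2, s^2*t + 49*s^2/12 - 98*s*t/3 - 527*t^3/36 + 196*t^2/3, s^2/2 + s*t^2 - 4*s*t - 23*t^3/6 + 8*t^2}; counting standard monomials gives mu = 7. Corank 2; j^3 = (s - 4*t)^3 is a perfect cube, so E-series; the 4-jet and mu = 7 give E_7.

E_7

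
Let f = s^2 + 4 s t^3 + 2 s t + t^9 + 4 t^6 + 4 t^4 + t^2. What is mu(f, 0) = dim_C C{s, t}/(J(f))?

The Hessian of f at 0 has rank 1. Corank 1: A-series; mu = 8 gives A_8.

8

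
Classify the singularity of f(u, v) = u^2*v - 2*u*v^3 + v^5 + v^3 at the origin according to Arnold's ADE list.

D_{4}

The Hessian of f at 0 has rank 0. Corank 2; j^3 = v*(u^2 + v^2) splits into three distinct lines over C (the quadratic factor has nonzero discriminant), so D_4.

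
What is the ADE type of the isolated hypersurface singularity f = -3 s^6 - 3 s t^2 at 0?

D_{7}

The Hessian of f at 0 is [[0, 0], [0, 0]] with rank 0, so corank 2. A Groebner basis of the Jacobian ideal J(f) in C{s,t} is {s^5 + t^2/6, t^3, s*t}; counting standard monomials gives mu = 7. Corank 2; j^3 = -3*s*t^2 has shape L^2 M (L != M), so D-series; mu = 7 gives D_7.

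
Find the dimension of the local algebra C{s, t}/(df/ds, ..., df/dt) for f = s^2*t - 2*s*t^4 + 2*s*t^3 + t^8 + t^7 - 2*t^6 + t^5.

The Hessian of f at 0 has rank 0. Corank 2; j^3 = s^2*t has shape L^2 M (L != M), so D-series; mu = 9 gives D_9.

9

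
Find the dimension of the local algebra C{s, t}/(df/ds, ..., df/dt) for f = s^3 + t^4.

The Hessian of f at 0 has rank 0. Corank 2; j^3 = s^3 is a perfect cube, so E-series; the 4-jet and mu = 6 give E_6.

6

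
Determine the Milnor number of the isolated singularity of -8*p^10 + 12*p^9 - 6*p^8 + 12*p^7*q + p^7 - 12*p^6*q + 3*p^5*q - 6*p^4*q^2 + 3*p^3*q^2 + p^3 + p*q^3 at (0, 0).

7

The Hessian of f at 0 is [[0, 0], [0, 0]] with rank 0, so corank 2. A Groebner basis of the Jacobian ideal J(f) in C{p,q} is {p^3, p*q^2, 3*p^2 + q^3}; counting standard monomials gives mu = 7. Corank 2; j^3 = p^3 is a perfect cube, so E-series; the 4-jet and mu = 7 give E_7.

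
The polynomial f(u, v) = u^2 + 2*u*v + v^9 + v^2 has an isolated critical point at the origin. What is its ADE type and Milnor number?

The Hessian of f at 0 is [[2, 2], [2, 2]] with rank 1, so corank 1. A Groebner basis of the Jacobian ideal J(f) in C{u,v} is {v^8, u + v}; counting standard monomials gives mu = 8. Corank 1: A-series; mu = 8 gives A_8.

Type A_{8}, Milnor number mu = 8.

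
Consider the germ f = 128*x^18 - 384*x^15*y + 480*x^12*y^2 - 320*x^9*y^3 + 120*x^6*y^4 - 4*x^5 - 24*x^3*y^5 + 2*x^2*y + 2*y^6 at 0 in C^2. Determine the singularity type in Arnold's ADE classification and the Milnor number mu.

Type D7, Milnor number mu = 7.

The Hessian of f at 0 is [[0, 0], [0, 0]] with rank 0, so corank 2. A Groebner basis of the Jacobian ideal J(f) in C{x,y} is {x^2/6 + y^5, x^3, x*y}; counting standard monomials gives mu = 7. Corank 2; j^3 = 2*x^2*y has shape L^2 M (L != M), so D-series; mu = 7 gives D_7.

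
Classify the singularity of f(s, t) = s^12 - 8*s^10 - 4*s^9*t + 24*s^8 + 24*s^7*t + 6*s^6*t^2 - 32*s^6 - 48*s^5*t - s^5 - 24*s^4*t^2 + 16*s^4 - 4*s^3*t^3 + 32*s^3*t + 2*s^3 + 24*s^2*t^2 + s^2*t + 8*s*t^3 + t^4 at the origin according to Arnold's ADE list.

The Hessian of f at 0 has rank 0. Corank 2; j^3 = s^2*(2*s + t) has shape L^2 M (L != M), so D-series; mu = 5 gives D_5.

D_{5}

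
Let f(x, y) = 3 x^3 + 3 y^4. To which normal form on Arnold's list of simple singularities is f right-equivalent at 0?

E_{6}

The Hessian of f at 0 has rank 0. Corank 2; j^3 = 3*x^3 is a perfect cube, so E-series; the 4-jet and mu = 6 give E_6.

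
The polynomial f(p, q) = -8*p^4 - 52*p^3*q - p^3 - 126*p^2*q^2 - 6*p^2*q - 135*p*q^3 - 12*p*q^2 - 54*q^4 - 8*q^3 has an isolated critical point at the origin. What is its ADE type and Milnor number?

The Hessian of f at 0 is [[0, 0], [0, 0]] with rank 0, so corank 2. A Groebner basis of the Jacobian ideal J(f) in C{p,q} is {3*p^2/4 + 3*p*q + q^4 - q^3/4 + 3*q^2, p^3 + 21*p^2/2 + 42*p*q + 9*q^3/2 + 42*q^2, p^2*q - 15*p^2/4 - 15*p*q - 11*q^3/4 - 15*q^2, p^2 + p*q^2 + 4*p*q + 5*q^3/3 + 4*q^2}; counting standard monomials gives mu = 7. Corank 2; j^3 = -(p + 2*q)^3 is a perfect cube, so E-series; the 4-jet and mu = 7 give E_7.

Type E_7, Milnor number mu = 7.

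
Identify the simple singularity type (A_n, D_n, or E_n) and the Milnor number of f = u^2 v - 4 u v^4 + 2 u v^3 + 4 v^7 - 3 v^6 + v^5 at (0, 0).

Type D7, Milnor number mu = 7.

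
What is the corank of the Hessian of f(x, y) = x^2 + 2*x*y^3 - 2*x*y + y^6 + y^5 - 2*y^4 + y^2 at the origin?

1

Hessian at 0 has rank 1.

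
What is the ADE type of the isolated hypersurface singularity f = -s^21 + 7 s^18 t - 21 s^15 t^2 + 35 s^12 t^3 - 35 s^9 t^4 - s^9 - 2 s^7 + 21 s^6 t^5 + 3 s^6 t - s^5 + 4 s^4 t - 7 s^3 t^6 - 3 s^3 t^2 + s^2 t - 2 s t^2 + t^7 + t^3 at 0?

D_{8}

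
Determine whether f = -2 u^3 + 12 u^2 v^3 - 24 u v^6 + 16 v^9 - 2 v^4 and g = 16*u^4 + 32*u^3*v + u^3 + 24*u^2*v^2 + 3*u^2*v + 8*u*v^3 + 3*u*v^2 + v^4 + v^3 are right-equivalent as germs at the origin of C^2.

Yes.

The Hessian of f at 0 has rank 0. Corank 2; j^3 = -2*u^3 is a perfect cube, so E-series; the 4-jet and mu = 6 give E_6. The Hessian of g at 0 has rank 0. Corank 2; j^3 = (u + v)^3 is a perfect cube, so E-series; the 4-jet and mu = 6 give E_6. Both have type E_6, hence right-equivalent.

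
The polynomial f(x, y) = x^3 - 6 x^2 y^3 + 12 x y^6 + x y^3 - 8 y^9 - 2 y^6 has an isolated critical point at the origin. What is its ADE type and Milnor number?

Type E7, Milnor number mu = 7.

The Hessian of f at 0 is [[0, 0], [0, 0]] with rank 0, so corank 2. A Groebner basis of the Jacobian ideal J(f) in C{x,y} is {x^3, x*y^2, 3*x^2 + y^3}; counting standard monomials gives mu = 7. Corank 2; j^3 = x^3 is a perfect cube, so E-series; the 4-jet and mu = 7 give E_7.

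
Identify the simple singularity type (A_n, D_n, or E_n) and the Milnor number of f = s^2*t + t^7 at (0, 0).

Type D8, Milnor number mu = 8.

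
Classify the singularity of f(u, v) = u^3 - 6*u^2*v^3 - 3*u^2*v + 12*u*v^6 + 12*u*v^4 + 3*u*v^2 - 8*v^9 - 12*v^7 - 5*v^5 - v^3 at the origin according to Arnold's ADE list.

E_{8}

The Hessian of f at 0 has rank 0. Corank 2; j^3 = (u - v)^3 is a perfect cube, so E-series; the 5-jet and mu = 8 give E_8.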